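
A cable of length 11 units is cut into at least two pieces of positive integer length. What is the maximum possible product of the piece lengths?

54

Let g[k] be the best product for length k (with at least one cut). For each first piece i, the rest contributes max(k−i, g[k−i]).
Small cases: g[2]=1, g[3]=2.
g[4] = 2×max(2,1) = 2×2 = 4
g[5] = 2×max(3,2) = 2×3 = 6
g[6] = 3×max(3,2) = 3×3 = 9
g[7] = 2×max(5,6) = 2×6 = 12
g[8] = 2×max(6,9) = 2×9 = 18
g[9] = 3×max(6,9) = 3×9 = 27
g[10] = 2×max(8,18) = 2×18 = 36
g[11] = 2×max(9,27) = 2×27 = 54
One optimal split: 3 + 3 + 3 + 2; product 3×3×3×2 = 54.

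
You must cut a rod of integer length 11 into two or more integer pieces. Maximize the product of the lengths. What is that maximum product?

54

Let prod[k] be the best product for length k (with at least one cut). For each first piece i, the rest contributes max(k−i, prod[k−i]).
prod[2] = 1·max(1,0) = 1·1 = 1
prod[3] = 1·max(2,1) = 1·2 = 2
prod[4] = 2·max(2,1) = 2·2 = 4
prod[5] = 2·max(3,2) = 2·3 = 6
prod[6] = 3·max(3,2) = 3·3 = 9
prod[7] = 2·max(5,6) = 2·6 = 12
prod[8] = 2·max(6,9) = 2·9 = 18
prod[9] = 3·max(6,9) = 3·9 = 27
prod[10] = 2·max(8,18) = 2·18 = 36
prod[11] = 2·max(9,27) = 2·27 = 54
One optimal split: 3 + 3 + 3 + 2; product 3·3·3·2 = 54.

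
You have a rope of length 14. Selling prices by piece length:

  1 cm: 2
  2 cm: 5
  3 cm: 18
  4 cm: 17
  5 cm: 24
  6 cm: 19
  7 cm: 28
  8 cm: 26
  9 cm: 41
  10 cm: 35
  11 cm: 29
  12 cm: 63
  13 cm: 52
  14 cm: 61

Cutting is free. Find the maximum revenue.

78

Consider every possible first cut. v[k] is the best of p[i]+v[k−i] over all sellable i≤k.
v[1] = 2
v[2] = max(2+2, 5+0) = 5
v[3] = max(2+5, 5+2, 18+0) = 18
v[4] = max(2+18, 5+5, 18+2, 17+0) = 20
v[5] = max(2+20, 5+18, 18+5, 17+2, 24+0) = 24
v[6] = max(2+24, 5+20, 18+18, 17+5, 24+2, 19+0) = 36
v[7] = max(2+36, 5+24, 18+20, …, 19+2, 28+0) = 38
v[8] = max(2+38, 5+36, 18+24, …, 28+2, 26+0) = 42
v[9] = max(2+42, 5+38, 18+36, …, 26+2, 41+0) = 54
v[10] = max(2+54, 5+42, 18+38, …, 41+2, 35+0) = 56
v[11] = max(2+56, 5+54, 18+42, …, 35+2, 29+0) = 60
v[12] = max(2+60, 5+56, 18+54, …, 29+2, 63+0) = 72
v[13] = max(2+72, 5+60, 18+56, …, 63+2, 52+0) = 74
v[14] = max(2+74, 5+72, 18+60, …, 52+2, 61+0) = 78
One optimal cutting: 5 + 3 + 3 + 3 → 24 + 18 + 18 + 18 = 78.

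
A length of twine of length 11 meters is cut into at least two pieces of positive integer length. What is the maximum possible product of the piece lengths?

54

Define f[k] = max over 1≤i<k of i · max(k−i, f[k−i]); the inner max lets the remainder stay uncut if that's better.
f[2] = 1×max(1,0) = 1×1 = 1
f[3] = 1×max(2,1) = 1×2 = 2
f[4] = 2×max(2,1) = 2×2 = 4
f[5] = 2×max(3,2) = 2×3 = 6
f[6] = 3×max(3,2) = 3×3 = 9
f[7] = 2×max(5,6) = 2×6 = 12
f[8] = 2×max(6,9) = 2×9 = 18
f[9] = 3×max(6,9) = 3×9 = 27
f[10] = 2×max(8,18) = 2×18 = 36
f[11] = 2×max(9,27) = 2×27 = 54
One optimal split: 3 + 3 + 3 + 2; product 3×3×3×2 = 54.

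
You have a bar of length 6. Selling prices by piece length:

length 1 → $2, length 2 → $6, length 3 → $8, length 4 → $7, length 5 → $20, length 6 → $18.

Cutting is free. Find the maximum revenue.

Build v[k] bottom-up: v[k] = max over allowed piece i of (p[i] + v[k−i]).
v[1] = 2
v[2] = 6
v[3] = 8  (first piece 1, then v[2]=6)
v[4] = 12  (first piece 2, then v[2]=6)
v[5] = 20
v[6] = 22  (first piece 1, then v[5]=20)
One optimal cutting: 5 + 1 → $20 + $2 = $22.

22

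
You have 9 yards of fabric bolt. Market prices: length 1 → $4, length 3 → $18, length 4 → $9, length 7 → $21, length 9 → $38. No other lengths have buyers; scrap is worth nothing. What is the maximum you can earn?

54

Let f[k] be the best obtainable value from length k. For each k, try every first piece i and keep the best of price[i] + f[k−i].
f[1] = 4
f[2] = 8  (first piece 1, then f[1]=4)
f[3] = max(4+8, 18+0) = 18
f[4] = max(4+18, 18+4, 9+0) = 22
f[5] = max(4+22, 18+8, 9+4) = 26
f[6] = max(4+26, 18+18, 9+8) = 36
f[7] = max(4+36, 18+22, 9+18, 21+0) = 40
f[8] = max(4+40, 18+26, 9+22, 21+4) = 44
f[9] = max(4+44, 18+36, 9+26, 21+8, 38+0) = 54
One optimal cutting: 3 + 3 + 3 → $54.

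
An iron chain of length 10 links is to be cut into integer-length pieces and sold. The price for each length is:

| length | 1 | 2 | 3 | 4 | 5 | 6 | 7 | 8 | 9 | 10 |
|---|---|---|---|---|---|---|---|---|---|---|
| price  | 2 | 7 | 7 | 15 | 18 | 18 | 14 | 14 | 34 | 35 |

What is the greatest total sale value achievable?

Let v[k] be the best obtainable value from length k. For each k, try every first piece i and keep the best of price[i] + v[k−i].
v[1] = 2
v[2] = 7
v[3] = 9  (first piece 1, then v[2]=7)
v[4] = 15
v[5] = 18
v[6] = 22  (first piece 2, then v[4]=15)
v[7] = 25  (first piece 2, then v[5]=18)
v[8] = 30  (first piece 4, then v[4]=15)
v[9] = 34
v[10] = 37  (first piece 2, then v[8]=30)
One optimal cutting: 4 + 4 + 2 → $15 + $15 + $7 = $37.

37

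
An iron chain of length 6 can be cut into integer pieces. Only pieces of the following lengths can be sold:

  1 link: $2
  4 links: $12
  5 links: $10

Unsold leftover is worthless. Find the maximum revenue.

16

Build r[k] bottom-up: r[k] = max over allowed piece i of (p[i] + r[k−i]).
r[1] = 2
r[2] = 4  (first piece 1, then r[1]=2)
r[3] = 6  (first piece 1, then r[2]=4)
r[4] = max(2+6, 12+0) = 12
r[5] = max(2+12, 12+2, 10+0) = 14
r[6] = max(2+14, 12+4, 10+2) = 16
One optimal cutting: 4 + 1 + 1 → $16.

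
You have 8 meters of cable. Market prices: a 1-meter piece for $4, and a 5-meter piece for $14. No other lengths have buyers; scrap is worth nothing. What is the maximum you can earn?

Let best[k] be the best obtainable value from length k. For each k, try every first piece i and keep the best of price[i] + best[k−i].
best[1] = 4
best[2] = 8  (first piece 1, then best[1]=4)
best[3] = 12  (first piece 1, then best[2]=8)
best[4] = 16  (first piece 1, then best[3]=12)
best[5] = max(4+16, 14+0) = 20
best[6] = max(4+20, 14+4) = 24
best[7] = max(4+24, 14+8) = 28
best[8] = max(4+28, 14+12) = 32
One optimal cutting: 1 + 1 + 1 + 1 + 1 + 1 + 1 + 1 → $32.

32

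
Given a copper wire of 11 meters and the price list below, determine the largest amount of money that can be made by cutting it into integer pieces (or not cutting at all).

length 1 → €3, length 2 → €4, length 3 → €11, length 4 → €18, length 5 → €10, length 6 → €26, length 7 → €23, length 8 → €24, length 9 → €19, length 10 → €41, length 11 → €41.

47

Build v[k] bottom-up: v[k] = max over allowed piece i of (p[i] + v[k−i]).
v[1] = 3
v[2] = 6  (first piece 1, then v[1]=3)
v[3] = 11
v[4] = 18
v[5] = 21  (first piece 1, then v[4]=18)
v[6] = 26
v[7] = 29  (first piece 1, then v[6]=26)
v[8] = 36  (first piece 4, then v[4]=18)
v[9] = 39  (first piece 1, then v[8]=36)
v[10] = 44  (first piece 4, then v[6]=26)
v[11] = 47  (first piece 1, then v[10]=44)
One optimal cutting: 6 + 4 + 1 → €26 + €18 + €3 = €47.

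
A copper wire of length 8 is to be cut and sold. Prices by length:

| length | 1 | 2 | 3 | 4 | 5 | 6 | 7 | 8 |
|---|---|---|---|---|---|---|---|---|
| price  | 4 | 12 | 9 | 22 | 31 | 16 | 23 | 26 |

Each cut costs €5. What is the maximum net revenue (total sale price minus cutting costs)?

39

Consider every possible first cut. v[k] is the best of p[i]+v[k−i] over all sellable i≤k, charging 5 whenever i<k.
v[1] = 4
v[2] = max(4+4-5, 12+0) = 12
v[3] = max(4+12-5, 12+4-5, 9+0) = 11
v[4] = max(4+11-5, 12+12-5, 9+4-5, 22+0) = 22
v[5] = max(4+22-5, 12+11-5, 9+12-5, 22+4-5, 31+0) = 31
v[6] = max(4+31-5, 12+22-5, 9+11-5, 22+12-5, 31+4-5, 16+0) = 30
v[7] = max(4+30-5, 12+31-5, 9+22-5, …, 16+4-5, 23+0) = 38
v[8] = max(4+38-5, 12+30-5, 9+31-5, …, 23+4-5, 26+0) = 39
One optimal plan: pieces 4 + 4 (1 cut) → €44 − €5 = €39.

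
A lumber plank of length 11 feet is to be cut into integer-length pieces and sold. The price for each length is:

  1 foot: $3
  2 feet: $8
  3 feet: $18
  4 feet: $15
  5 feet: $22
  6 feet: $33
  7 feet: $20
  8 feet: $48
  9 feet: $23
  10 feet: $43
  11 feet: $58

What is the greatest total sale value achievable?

Build r[k] bottom-up: r[k] = max over allowed piece i of (p[i] + r[k−i]).
r[1] = 3
r[2] = 8
r[3] = 18
r[4] = 21  (first piece 1, then r[3]=18)
r[5] = 26  (first piece 2, then r[3]=18)
r[6] = 36  (first piece 3, then r[3]=18)
r[7] = 39  (first piece 1, then r[6]=36)
r[8] = 48
r[9] = 54  (first piece 3, then r[6]=36)
r[10] = 57  (first piece 1, then r[9]=54)
r[11] = 66  (first piece 3, then r[8]=48)
One optimal cutting: 8 + 3 → $48 + $18 = $66.

66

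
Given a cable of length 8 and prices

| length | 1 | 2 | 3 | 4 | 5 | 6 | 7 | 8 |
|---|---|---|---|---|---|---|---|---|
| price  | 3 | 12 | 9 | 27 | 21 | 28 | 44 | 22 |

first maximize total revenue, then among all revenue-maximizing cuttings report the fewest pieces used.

Let r[k] be the best obtainable value from length k. For each k, try every first piece i and keep the best of price[i] + r[k−i].
r[1] = 3
r[2] = max(3+3, 12+0) = 12
r[3] = max(3+12, 12+3, 9+0) = 15
r[4] = max(3+15, 12+12, 9+3, 27+0) = 27
r[5] = max(3+27, 12+15, 9+12, 27+3, 21+0) = 30
r[6] = max(3+30, 12+27, 9+15, 27+12, 21+3, 28+0) = 39
r[7] = max(3+39, 12+30, 9+27, …, 28+3, 44+0) = 44
r[8] = max(3+44, 12+39, 9+30, …, 44+3, 22+0) = 54
Maximum revenue is $54.
Now minimize piece count subject to staying optimal: for each k, pieces[k] = 1 + min over i with p[i]+r[k−i]=r[k] of pieces[k−i].
pieces[5] = 2
pieces[6] = 2
pieces[7] = 1
pieces[8] = 2

2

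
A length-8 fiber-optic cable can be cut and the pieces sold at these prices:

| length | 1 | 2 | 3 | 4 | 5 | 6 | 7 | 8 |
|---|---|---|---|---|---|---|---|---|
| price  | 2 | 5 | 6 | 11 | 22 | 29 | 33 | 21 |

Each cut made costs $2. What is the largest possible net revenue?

33

Let net[k] be the best obtainable value from length k. For each k, try every first piece i and keep the best of price[i] + net[k−i] minus the 2 cut fee when i<k.
net[1] = 2
net[2] = 5
net[3] = 6
net[4] = 11
net[5] = 22
net[6] = 29
net[7] = 33
net[8] = 33  (first piece 1, then net[7]=33)
One optimal plan: pieces 7 + 1 (1 cut) → $35 − $2 = $33.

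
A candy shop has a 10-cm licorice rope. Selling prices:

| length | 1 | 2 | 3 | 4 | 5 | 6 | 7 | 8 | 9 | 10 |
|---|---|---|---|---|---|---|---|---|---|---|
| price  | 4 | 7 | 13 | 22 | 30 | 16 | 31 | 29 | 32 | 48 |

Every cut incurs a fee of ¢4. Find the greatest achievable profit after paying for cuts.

56

Build net[k] bottom-up: net[k] = max over allowed piece i of (p[i] + net[k−i]) − 4 per cut.
net[1] = 4
net[2] = 7
net[3] = 13
net[4] = 22
net[5] = 30
net[6] = 30  (first piece 1, then net[5]=30)
net[7] = 33  (first piece 2, then net[5]=30)
net[8] = 40  (first piece 4, then net[4]=22)
net[9] = 48  (first piece 4, then net[5]=30)
net[10] = 56  (first piece 5, then net[5]=30)
One optimal plan: pieces 5 + 5 (1 cut) → ¢60 − ¢4 = ¢56.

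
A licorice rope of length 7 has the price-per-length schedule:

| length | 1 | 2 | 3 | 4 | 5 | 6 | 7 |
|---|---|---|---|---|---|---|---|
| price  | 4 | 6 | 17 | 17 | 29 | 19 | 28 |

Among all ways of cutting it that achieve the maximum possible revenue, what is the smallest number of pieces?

Build r[k] bottom-up: r[k] = max over allowed piece i of (p[i] + r[k−i]).
r[1] = 4
r[2] = 8  (first piece 1, then r[1]=4)
r[3] = 17
r[4] = 21  (first piece 1, then r[3]=17)
r[5] = 29
r[6] = 34  (first piece 3, then r[3]=17)
r[7] = 38  (first piece 1, then r[6]=34)
Maximum revenue is ¢38.
Now minimize piece count subject to staying optimal: for each k, pieces[k] = 1 + min over i with p[i]+r[k−i]=r[k] of pieces[k−i].
pieces[4] = 2
pieces[5] = 1
pieces[6] = 2
pieces[7] = 3

3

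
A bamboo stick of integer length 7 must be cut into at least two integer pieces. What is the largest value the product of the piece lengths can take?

12

Let g[k] be the best product for length k (with at least one cut). For each first piece i, the rest contributes max(k−i, g[k−i]).
g[2] = 1×max(1,0) = 1×1 = 1
g[3] = 1×max(2,1) = 1×2 = 2
g[4] = 2×max(2,1) = 2×2 = 4
g[5] = 2×max(3,2) = 2×3 = 6
g[6] = 3×max(3,2) = 3×3 = 9
g[7] = 2×max(5,6) = 2×6 = 12
One optimal split: 3 + 2 + 2; product 3×2×2 = 12.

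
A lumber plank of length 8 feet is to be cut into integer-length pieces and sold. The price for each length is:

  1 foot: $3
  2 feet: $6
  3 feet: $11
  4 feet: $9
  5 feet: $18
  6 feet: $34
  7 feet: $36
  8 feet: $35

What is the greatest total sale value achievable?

Build r[k] bottom-up: r[k] = max over allowed piece i of (p[i] + r[k−i]).
r[1] = 3
r[2] = 6  (first piece 1, then r[1]=3)
r[3] = 11
r[4] = 14  (first piece 1, then r[3]=11)
r[5] = 18
r[6] = 34
r[7] = 37  (first piece 1, then r[6]=34)
r[8] = 40  (first piece 1, then r[7]=37)
One optimal cutting: 6 + 1 + 1 → $34 + $3 + $3 = $40.

40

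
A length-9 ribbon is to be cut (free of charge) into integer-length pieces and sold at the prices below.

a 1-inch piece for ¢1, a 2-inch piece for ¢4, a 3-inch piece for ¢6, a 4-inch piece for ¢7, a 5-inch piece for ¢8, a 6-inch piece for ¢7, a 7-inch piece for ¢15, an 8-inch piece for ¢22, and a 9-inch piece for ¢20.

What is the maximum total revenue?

Build r[k] bottom-up: r[k] = max over allowed piece i of (p[i] + r[k−i]).
r[1] = 1
r[2] = 4
r[3] = 6
r[4] = 8  (first piece 2, then r[2]=4)
r[5] = 10  (first piece 2, then r[3]=6)
r[6] = 12  (first piece 2, then r[4]=8)
r[7] = 15
r[8] = 22
r[9] = 23  (first piece 1, then r[8]=22)
One optimal cutting: 8 + 1 → ¢22 + ¢1 = ¢23.

23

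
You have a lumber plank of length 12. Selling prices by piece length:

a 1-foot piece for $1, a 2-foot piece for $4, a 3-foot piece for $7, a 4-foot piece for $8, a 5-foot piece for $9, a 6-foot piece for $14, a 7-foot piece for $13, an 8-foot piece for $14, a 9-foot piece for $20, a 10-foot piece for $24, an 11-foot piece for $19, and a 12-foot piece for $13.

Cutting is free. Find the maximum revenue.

28

Let best[k] be the best obtainable value from length k. For each k, try every first piece i and keep the best of price[i] + best[k−i].
best[1] = 1
best[2] = 4
best[3] = 7
best[4] = 8  (first piece 1, then best[3]=7)
best[5] = 11  (first piece 2, then best[3]=7)
best[6] = 14  (first piece 3, then best[3]=7)
best[7] = 15  (first piece 1, then best[6]=14)
best[8] = 18  (first piece 2, then best[6]=14)
best[9] = 21  (first piece 3, then best[6]=14)
best[10] = 24
best[11] = 25  (first piece 1, then best[10]=24)
best[12] = 28  (first piece 2, then best[10]=24)
One optimal cutting: 10 + 2 → $24 + $4 = $28.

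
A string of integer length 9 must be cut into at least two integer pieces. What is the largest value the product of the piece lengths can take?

27

Define prod[k] = max over 1≤i<k of i · max(k−i, prod[k−i]); the inner max lets the remainder stay uncut if that's better.
Small cases: prod[2]=1, prod[3]=2, prod[4]=4.
prod[5] = 2·max(3,2) = 2·3 = 6
prod[6] = 3·max(3,2) = 3·3 = 9
prod[7] = 2·max(5,6) = 2·6 = 12
prod[8] = 2·max(6,9) = 2·9 = 18
prod[9] = 3·max(6,9) = 3·9 = 27
One optimal split: 3 + 3 + 3; product 3·3·3 = 27.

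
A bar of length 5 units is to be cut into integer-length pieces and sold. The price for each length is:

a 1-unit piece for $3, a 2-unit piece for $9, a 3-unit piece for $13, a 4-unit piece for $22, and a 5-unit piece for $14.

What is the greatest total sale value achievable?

25

Build R[k] bottom-up: R[k] = max over allowed piece i of (p[i] + R[k−i]).
R[1] = 3
R[2] = 9
R[3] = 13
R[4] = 22
R[5] = 25  (first piece 1, then R[4]=22)
One optimal cutting: 4 + 1 → $22 + $3 = $25.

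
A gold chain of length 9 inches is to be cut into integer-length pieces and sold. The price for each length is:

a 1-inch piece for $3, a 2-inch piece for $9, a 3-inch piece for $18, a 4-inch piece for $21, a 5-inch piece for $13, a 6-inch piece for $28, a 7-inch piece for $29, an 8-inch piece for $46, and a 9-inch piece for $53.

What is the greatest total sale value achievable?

54

Build v[k] bottom-up: v[k] = max over allowed piece i of (p[i] + v[k−i]).
v[1] = 3
v[2] = 9
v[3] = 18
v[4] = 21  (first piece 1, then v[3]=18)
v[5] = 27  (first piece 2, then v[3]=18)
v[6] = 36  (first piece 3, then v[3]=18)
v[7] = 39  (first piece 1, then v[6]=36)
v[8] = 46
v[9] = 54  (first piece 3, then v[6]=36)
One optimal cutting: 3 + 3 + 3 → $18 + $18 + $18 = $54.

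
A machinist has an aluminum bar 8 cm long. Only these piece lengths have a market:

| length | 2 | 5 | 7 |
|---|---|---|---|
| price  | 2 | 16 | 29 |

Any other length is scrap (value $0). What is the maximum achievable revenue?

29

Consider every possible first cut. f[k] is the best of p[i]+f[k−i] over all sellable i≤k.
f[1] = 0
f[2] = 2
f[3] = 2
f[4] = 4  (first piece 2, then f[2]=2)
f[5] = max(2+2, 16+0) = 16
f[6] = max(2+4, 16+0) = 16
f[7] = max(2+16, 16+2, 29+0) = 29
f[8] = max(2+16, 16+2, 29+0) = 29
One optimal cutting: pieces 7 with 1 cm of scrap → $29.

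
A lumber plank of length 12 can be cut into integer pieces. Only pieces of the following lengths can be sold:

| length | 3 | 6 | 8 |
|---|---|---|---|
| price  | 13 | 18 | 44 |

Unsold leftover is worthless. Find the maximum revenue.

Let f[k] be the best obtainable value from length k. For each k, try every first piece i and keep the best of price[i] + f[k−i].
f[1] = 0
f[2] = 0
f[3] = 13
f[4] = 13
f[5] = 13
f[6] = 26  (first piece 3, then f[3]=13)
f[7] = 26
f[8] = 44
f[9] = 44
f[10] = 44
f[11] = 57  (first piece 3, then f[8]=44)
f[12] = 57
One optimal cutting: pieces 8 + 3 with 1 foot of scrap → $57.

57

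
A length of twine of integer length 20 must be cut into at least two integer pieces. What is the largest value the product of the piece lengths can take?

1458

Let m[k] be the best product for length k (with at least one cut). For each first piece i, the rest contributes max(k−i, m[k−i]).
m[2] = 1*max(1,0) = 1*1 = 1
m[3] = 1*max(2,1) = 1*2 = 2
m[4] = 2*max(2,1) = 2*2 = 4
m[5] = 2*max(3,2) = 2*3 = 6
m[6] = 3*max(3,2) = 3*3 = 9
m[7] = 2*max(5,6) = 2*6 = 12
m[8] = 2*max(6,9) = 2*9 = 18
m[9] = 3*max(6,9) = 3*9 = 27
m[10] = 2*max(8,18) = 2*18 = 36
m[11] = 2*max(9,27) = 2*27 = 54
m[12] = 3*max(9,27) = 3*27 = 81
m[13] = 2*max(11,54) = 2*54 = 108
m[14] = 2*max(12,81) = 2*81 = 162
m[15] = 3*max(12,81) = 3*81 = 243
m[16] = 2*max(14,162) = 2*162 = 324
m[17] = 2*max(15,243) = 2*243 = 486
m[18] = 3*max(15,243) = 3*243 = 729
m[19] = 2*max(17,486) = 2*486 = 972
m[20] = 2*max(18,729) = 2*729 = 1458
One optimal split: 3 + 3 + 3 + 3 + 3 + 3 + 2; product 3*3*3*3*3*3*2 = 1458.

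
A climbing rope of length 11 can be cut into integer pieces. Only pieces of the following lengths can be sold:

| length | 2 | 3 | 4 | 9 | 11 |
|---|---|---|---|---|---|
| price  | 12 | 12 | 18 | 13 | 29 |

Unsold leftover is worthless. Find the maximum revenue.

Let f[k] be the best obtainable value from length k. For each k, try every first piece i and keep the best of price[i] + f[k−i].
f[1] = 0
f[2] = 12
f[3] = max(12+0, 12+0) = 12
f[4] = max(12+12, 12+0, 18+0) = 24
f[5] = max(12+12, 12+12, 18+0) = 24
f[6] = max(12+24, 12+12, 18+12) = 36
f[7] = max(12+24, 12+24, 18+12) = 36
f[8] = max(12+36, 12+24, 18+24) = 48
f[9] = max(12+36, 12+36, 18+24, 13+0) = 48
f[10] = max(12+48, 12+36, 18+36, 13+0) = 60
f[11] = max(12+48, 12+48, 18+36, 13+12, 29+0) = 60
One optimal cutting: pieces 2 + 2 + 2 + 2 + 2 with 1 meter of scrap → €60.

60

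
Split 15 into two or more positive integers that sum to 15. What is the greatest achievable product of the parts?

Fill f[k] for k=2..15: at each k try every first piece i and multiply by the better of (k−i) uncut or f[k−i].
f[2] = 1*max(1,0) = 1*1 = 1
f[3] = max(1*2, 2*1) = 2
f[4] = max(1*3, 2*2, 3*1) = 4
f[5] = max(1*4, 2*3, 3*2, 4*1) = 6
f[6] = max(1*6, 2*4, 3*3, 4*2, 5*1) = 9
f[7] = max(1*9, 2*6, 3*4, 4*3, 5*2, 6*1) = 12
f[8] = max(1*12, 2*9, 3*6, …, 6*2, 7*1) = 18
f[9] = max(1*18, 2*12, 3*9, …, 7*2, 8*1) = 27
f[10] = max(1*27, 2*18, 3*12, …, 8*2, 9*1) = 36
f[11] = max(1*36, 2*27, 3*18, …, 9*2, 10*1) = 54
f[12] = max(1*54, 2*36, 3*27, …, 10*2, 11*1) = 81
f[13] = max(1*81, 2*54, 3*36, …, 11*2, 12*1) = 108
f[14] = max(1*108, 2*81, 3*54, …, 12*2, 13*1) = 162
f[15] = max(1*162, 2*108, 3*81, …, 13*2, 14*1) = 243
One optimal split: 3 + 3 + 3 + 3 + 3; product 3*3*3*3*3 = 243.

243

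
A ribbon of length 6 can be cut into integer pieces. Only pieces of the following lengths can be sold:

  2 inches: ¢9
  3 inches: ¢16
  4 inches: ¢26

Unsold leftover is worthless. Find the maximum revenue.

Let r[k] be the best obtainable value from length k. For each k, try every first piece i and keep the best of price[i] + r[k−i].
r[1] = 0
r[2] = 9
r[3] = 16
r[4] = 26
r[5] = 26
r[6] = 35  (first piece 2, then r[4]=26)
One optimal cutting: 4 + 2 → ¢35.

35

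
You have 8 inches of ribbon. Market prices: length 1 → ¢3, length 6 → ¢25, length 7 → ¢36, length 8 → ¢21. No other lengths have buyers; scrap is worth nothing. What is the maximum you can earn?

39

Consider every possible first cut. r[k] is the best of p[i]+r[k−i] over all sellable i≤k.
r[1] = 3
r[2] = 6  (first piece 1, then r[1]=3)
r[3] = 9  (first piece 1, then r[2]=6)
r[4] = 12  (first piece 1, then r[3]=9)
r[5] = 15  (first piece 1, then r[4]=12)
r[6] = max(3+15, 25+0) = 25
r[7] = max(3+25, 25+3, 36+0) = 36
r[8] = max(3+36, 25+6, 36+3, 21+0) = 39
One optimal cutting: 7 + 1 → ¢39.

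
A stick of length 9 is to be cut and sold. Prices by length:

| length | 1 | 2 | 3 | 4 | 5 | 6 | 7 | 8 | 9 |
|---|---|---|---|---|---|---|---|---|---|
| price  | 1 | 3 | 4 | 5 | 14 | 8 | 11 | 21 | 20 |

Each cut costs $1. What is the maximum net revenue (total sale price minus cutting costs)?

21

Consider every possible first cut. v[k] is the best of p[i]+v[k−i] over all sellable i≤k, charging 1 whenever i<k.
v[1] = 1
v[2] = max(1+1-1, 3+0) = 3
v[3] = max(1+3-1, 3+1-1, 4+0) = 4
v[4] = max(1+4-1, 3+3-1, 4+1-1, 5+0) = 5
v[5] = max(1+5-1, 3+4-1, 4+3-1, 5+1-1, 14+0) = 14
v[6] = max(1+14-1, 3+5-1, 4+4-1, 5+3-1, 14+1-1, 8+0) = 14
v[7] = max(1+14-1, 3+14-1, 4+5-1, …, 8+1-1, 11+0) = 16
v[8] = max(1+16-1, 3+14-1, 4+14-1, …, 11+1-1, 21+0) = 21
v[9] = max(1+21-1, 3+16-1, 4+14-1, …, 21+1-1, 20+0) = 21
One optimal plan: pieces 8 + 1 (1 cut) → $22 − $1 = $21.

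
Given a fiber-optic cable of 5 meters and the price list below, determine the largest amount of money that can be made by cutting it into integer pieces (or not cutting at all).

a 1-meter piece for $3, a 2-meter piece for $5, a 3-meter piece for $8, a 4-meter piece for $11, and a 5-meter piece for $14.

Build R[k] bottom-up: R[k] = max over allowed piece i of (p[i] + R[k−i]).
R[1] = 3
R[2] = 6  (first piece 1, then R[1]=3)
R[3] = 9  (first piece 1, then R[2]=6)
R[4] = 12  (first piece 1, then R[3]=9)
R[5] = 15  (first piece 1, then R[4]=12)
One optimal cutting: 1 + 1 + 1 + 1 + 1 → $3 + $3 + $3 + $3 + $3 = $15.

15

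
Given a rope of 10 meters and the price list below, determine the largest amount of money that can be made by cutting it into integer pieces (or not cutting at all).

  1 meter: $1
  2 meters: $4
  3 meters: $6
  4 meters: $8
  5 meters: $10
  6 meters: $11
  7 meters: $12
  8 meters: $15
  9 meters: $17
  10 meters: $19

20

Consider every possible first cut. r[k] is the best of p[i]+r[k−i] over all sellable i≤k.
r[1] = 1
r[2] = 4
r[3] = 6
r[4] = 8  (first piece 2, then r[2]=4)
r[5] = 10  (first piece 2, then r[3]=6)
r[6] = 12  (first piece 2, then r[4]=8)
r[7] = 14  (first piece 2, then r[5]=10)
r[8] = 16  (first piece 2, then r[6]=12)
r[9] = 18  (first piece 2, then r[7]=14)
r[10] = 20  (first piece 2, then r[8]=16)
One optimal cutting: 2 + 2 + 2 + 2 + 2 → $4 + $4 + $4 + $4 + $4 = $20.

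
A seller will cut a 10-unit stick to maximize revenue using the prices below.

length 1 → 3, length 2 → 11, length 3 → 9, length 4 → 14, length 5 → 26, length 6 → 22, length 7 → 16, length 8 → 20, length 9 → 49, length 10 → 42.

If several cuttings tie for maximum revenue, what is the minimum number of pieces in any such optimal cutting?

Consider every possible first cut. r[k] is the best of p[i]+r[k−i] over all sellable i≤k.
r[1] = 3
r[2] = max(3+3, 11+0) = 11
r[3] = max(3+11, 11+3, 9+0) = 14
r[4] = max(3+14, 11+11, 9+3, 14+0) = 22
r[5] = max(3+22, 11+14, 9+11, 14+3, 26+0) = 26
r[6] = max(3+26, 11+22, 9+14, 14+11, 26+3, 22+0) = 33
r[7] = max(3+33, 11+26, 9+22, …, 22+3, 16+0) = 37
r[8] = max(3+37, 11+33, 9+26, …, 16+3, 20+0) = 44
r[9] = max(3+44, 11+37, 9+33, …, 20+3, 49+0) = 49
r[10] = max(3+49, 11+44, 9+37, …, 49+3, 42+0) = 55
Maximum revenue is 55.
Now minimize piece count subject to staying optimal: for each k, pieces[k] = 1 + min over i with p[i]+r[k−i]=r[k] of pieces[k−i].
pieces[7] = 2
pieces[8] = 4
pieces[9] = 1
pieces[10] = 5

5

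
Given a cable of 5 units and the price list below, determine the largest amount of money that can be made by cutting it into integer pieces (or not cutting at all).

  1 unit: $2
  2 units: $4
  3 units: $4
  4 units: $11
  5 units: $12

Build r[k] bottom-up: r[k] = max over allowed piece i of (p[i] + r[k−i]).
r[1] = 2
r[2] = max(2+2, 4+0) = 4
r[3] = max(2+4, 4+2, 4+0) = 6
r[4] = max(2+6, 4+4, 4+2, 11+0) = 11
r[5] = max(2+11, 4+6, 4+4, 11+2, 12+0) = 13
One optimal cutting: 4 + 1 → $11 + $2 = $13.

13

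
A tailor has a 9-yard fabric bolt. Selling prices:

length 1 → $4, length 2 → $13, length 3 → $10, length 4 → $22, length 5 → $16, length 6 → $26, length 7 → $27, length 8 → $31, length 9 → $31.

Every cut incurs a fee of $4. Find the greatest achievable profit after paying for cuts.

Build v[k] bottom-up: v[k] = max over allowed piece i of (p[i] + v[k−i]) − 4 per cut.
v[1] = 4
v[2] = 13
v[3] = 13  (first piece 1, then v[2]=13)
v[4] = 22  (first piece 2, then v[2]=13)
v[5] = 22  (first piece 1, then v[4]=22)
v[6] = 31  (first piece 2, then v[4]=22)
v[7] = 31  (first piece 1, then v[6]=31)
v[8] = 40  (first piece 2, then v[6]=31)
v[9] = 40  (first piece 1, then v[8]=40)
One optimal plan: pieces 2 + 2 + 2 + 2 + 1 (4 cuts) → $56 − $16 = $40.

40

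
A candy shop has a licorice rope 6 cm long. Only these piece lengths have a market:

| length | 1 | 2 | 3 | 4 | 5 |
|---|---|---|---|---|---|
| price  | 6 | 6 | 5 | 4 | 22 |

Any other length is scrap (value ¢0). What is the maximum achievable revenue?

36

Consider every possible first cut. best[k] is the best of p[i]+best[k−i] over all sellable i≤k.
best[1] = 6
best[2] = max(6+6, 6+0) = 12
best[3] = max(6+12, 6+6, 5+0) = 18
best[4] = max(6+18, 6+12, 5+6, 4+0) = 24
best[5] = max(6+24, 6+18, 5+12, 4+6, 22+0) = 30
best[6] = max(6+30, 6+24, 5+18, 4+12, 22+6) = 36
One optimal cutting: 1 + 1 + 1 + 1 + 1 + 1 → ¢36.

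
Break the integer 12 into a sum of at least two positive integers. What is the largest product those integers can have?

Let f[k] be the best product for length k (with at least one cut). For each first piece i, the rest contributes max(k−i, f[k−i]).
f[2] = 1*max(1,0) = 1*1 = 1
f[3] = 1*max(2,1) = 1*2 = 2
f[4] = 2*max(2,1) = 2*2 = 4
f[5] = 2*max(3,2) = 2*3 = 6
f[6] = 3*max(3,2) = 3*3 = 9
f[7] = 2*max(5,6) = 2*6 = 12
f[8] = 2*max(6,9) = 2*9 = 18
f[9] = 3*max(6,9) = 3*9 = 27
f[10] = 2*max(8,18) = 2*18 = 36
f[11] = 2*max(9,27) = 2*27 = 54
f[12] = 3*max(9,27) = 3*27 = 81
One optimal split: 3 + 3 + 3 + 3; product 3*3*3*3 = 81.

81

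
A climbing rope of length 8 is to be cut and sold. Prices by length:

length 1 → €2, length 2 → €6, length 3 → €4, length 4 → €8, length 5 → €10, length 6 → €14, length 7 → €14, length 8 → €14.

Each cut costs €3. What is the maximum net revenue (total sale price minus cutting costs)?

Let net[k] be the best obtainable value from length k. For each k, try every first piece i and keep the best of price[i] + net[k−i] minus the 3 cut fee when i<k.
net[1] = 2
net[2] = max(2+2-3, 6+0) = 6
net[3] = max(2+6-3, 6+2-3, 4+0) = 5
net[4] = max(2+5-3, 6+6-3, 4+2-3, 8+0) = 9
net[5] = max(2+9-3, 6+5-3, 4+6-3, 8+2-3, 10+0) = 10
net[6] = max(2+10-3, 6+9-3, 4+5-3, 8+6-3, 10+2-3, 14+0) = 14
net[7] = max(2+14-3, 6+10-3, 4+9-3, …, 14+2-3, 14+0) = 14
net[8] = max(2+14-3, 6+14-3, 4+10-3, …, 14+2-3, 14+0) = 17
One optimal plan: pieces 6 + 2 (1 cut) → €20 − €3 = €17.

17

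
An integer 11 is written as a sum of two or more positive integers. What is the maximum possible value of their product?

Define prod[k] = max over 1≤i<k of i · max(k−i, prod[k−i]); the inner max lets the remainder stay uncut if that's better.
prod[2] = 1·max(1,0) = 1·1 = 1
prod[3] = 1·max(2,1) = 1·2 = 2
prod[4] = 2·max(2,1) = 2·2 = 4
prod[5] = 2·max(3,2) = 2·3 = 6
prod[6] = 3·max(3,2) = 3·3 = 9
prod[7] = 2·max(5,6) = 2·6 = 12
prod[8] = 2·max(6,9) = 2·9 = 18
prod[9] = 3·max(6,9) = 3·9 = 27
prod[10] = 2·max(8,18) = 2·18 = 36
prod[11] = 2·max(9,27) = 2·27 = 54
One optimal split: 3 + 3 + 3 + 2; product 3·3·3·2 = 54.

54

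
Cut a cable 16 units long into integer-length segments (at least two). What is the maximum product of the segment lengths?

324

Define f[k] = max over 1≤i<k of i · max(k−i, f[k−i]); the inner max lets the remainder stay uncut if that's better.
f[2] = 1*max(1,0) = 1*1 = 1
f[3] = max(1*2, 2*1) = 2
f[4] = max(1*3, 2*2, 3*1) = 4
f[5] = max(1*4, 2*3, 3*2, 4*1) = 6
f[6] = max(1*6, 2*4, 3*3, 4*2, 5*1) = 9
f[7] = max(1*9, 2*6, 3*4, 4*3, 5*2, 6*1) = 12
f[8] = max(1*12, 2*9, 3*6, …, 6*2, 7*1) = 18
f[9] = max(1*18, 2*12, 3*9, …, 7*2, 8*1) = 27
f[10] = max(1*27, 2*18, 3*12, …, 8*2, 9*1) = 36
f[11] = max(1*36, 2*27, 3*18, …, 9*2, 10*1) = 54
f[12] = max(1*54, 2*36, 3*27, …, 10*2, 11*1) = 81
f[13] = max(1*81, 2*54, 3*36, …, 11*2, 12*1) = 108
f[14] = max(1*108, 2*81, 3*54, …, 12*2, 13*1) = 162
f[15] = max(1*162, 2*108, 3*81, …, 13*2, 14*1) = 243
f[16] = max(1*243, 2*162, 3*108, …, 14*2, 15*1) = 324
One optimal split: 3 + 3 + 3 + 3 + 2 + 2; product 3*3*3*3*2*2 = 324.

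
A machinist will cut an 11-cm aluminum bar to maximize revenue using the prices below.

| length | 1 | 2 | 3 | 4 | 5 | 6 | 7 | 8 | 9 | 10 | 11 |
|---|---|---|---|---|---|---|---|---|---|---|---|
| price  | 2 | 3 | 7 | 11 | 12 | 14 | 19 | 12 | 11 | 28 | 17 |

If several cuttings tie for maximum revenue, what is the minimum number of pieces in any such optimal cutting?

Let r[k] be the best obtainable value from length k. For each k, try every first piece i and keep the best of price[i] + r[k−i].
r[1] = 2
r[2] = max(2+2, 3+0) = 4
r[3] = max(2+4, 3+2, 7+0) = 7
r[4] = max(2+7, 3+4, 7+2, 11+0) = 11
r[5] = max(2+11, 3+7, 7+4, 11+2, 12+0) = 13
r[6] = max(2+13, 3+11, 7+7, 11+4, 12+2, 14+0) = 15
r[7] = max(2+15, 3+13, 7+11, …, 14+2, 19+0) = 19
r[8] = max(2+19, 3+15, 7+13, …, 19+2, 12+0) = 22
r[9] = max(2+22, 3+19, 7+15, …, 12+2, 11+0) = 24
r[10] = max(2+24, 3+22, 7+19, …, 11+2, 28+0) = 28
r[11] = max(2+28, 3+24, 7+22, …, 28+2, 17+0) = 30
Maximum revenue is $30.
Now minimize piece count subject to staying optimal: for each k, pieces[k] = 1 + min over i with p[i]+r[k−i]=r[k] of pieces[k−i].
pieces[8] = 2
pieces[9] = 3
pieces[10] = 1
pieces[11] = 2

2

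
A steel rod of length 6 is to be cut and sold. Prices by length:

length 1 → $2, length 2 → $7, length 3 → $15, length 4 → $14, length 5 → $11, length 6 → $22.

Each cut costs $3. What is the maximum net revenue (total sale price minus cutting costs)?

Let net[k] be the best obtainable value from length k. For each k, try every first piece i and keep the best of price[i] + net[k−i] minus the 3 cut fee when i<k.
net[1] = 2
net[2] = max(2+2-3, 7+0) = 7
net[3] = max(2+7-3, 7+2-3, 15+0) = 15
net[4] = max(2+15-3, 7+7-3, 15+2-3, 14+0) = 14
net[5] = max(2+14-3, 7+15-3, 15+7-3, 14+2-3, 11+0) = 19
net[6] = max(2+19-3, 7+14-3, 15+15-3, 14+7-3, 11+2-3, 22+0) = 27
One optimal plan: pieces 3 + 3 (1 cut) → $30 − $3 = $27.

27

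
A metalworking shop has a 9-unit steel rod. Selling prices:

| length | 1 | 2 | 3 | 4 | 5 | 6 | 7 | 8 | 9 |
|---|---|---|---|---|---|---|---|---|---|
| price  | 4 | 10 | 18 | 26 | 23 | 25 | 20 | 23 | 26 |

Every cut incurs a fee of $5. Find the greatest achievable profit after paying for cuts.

Build net[k] bottom-up: net[k] = max over allowed piece i of (p[i] + net[k−i]) − 5 per cut.
net[1] = 4
net[2] = max(4+4-5, 10+0) = 10
net[3] = max(4+10-5, 10+4-5, 18+0) = 18
net[4] = max(4+18-5, 10+10-5, 18+4-5, 26+0) = 26
net[5] = max(4+26-5, 10+18-5, 18+10-5, 26+4-5, 23+0) = 25
net[6] = max(4+25-5, 10+26-5, 18+18-5, 26+10-5, 23+4-5, 25+0) = 31
net[7] = max(4+31-5, 10+25-5, 18+26-5, …, 25+4-5, 20+0) = 39
net[8] = max(4+39-5, 10+31-5, 18+25-5, …, 20+4-5, 23+0) = 47
net[9] = max(4+47-5, 10+39-5, 18+31-5, …, 23+4-5, 26+0) = 46
One optimal plan: pieces 4 + 4 + 1 (2 cuts) → $56 − $10 = $46.

46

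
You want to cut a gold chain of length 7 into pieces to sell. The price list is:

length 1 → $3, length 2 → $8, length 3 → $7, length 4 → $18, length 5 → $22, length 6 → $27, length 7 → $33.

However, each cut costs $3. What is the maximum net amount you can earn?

Build r[k] bottom-up: r[k] = max over allowed piece i of (p[i] + r[k−i]) − 3 per cut.
r[1] = 3
r[2] = 8
r[3] = 8  (first piece 1, then r[2]=8)
r[4] = 18
r[5] = 22
r[6] = 27
r[7] = 33
Best is to make no cuts and sell whole for $33.

33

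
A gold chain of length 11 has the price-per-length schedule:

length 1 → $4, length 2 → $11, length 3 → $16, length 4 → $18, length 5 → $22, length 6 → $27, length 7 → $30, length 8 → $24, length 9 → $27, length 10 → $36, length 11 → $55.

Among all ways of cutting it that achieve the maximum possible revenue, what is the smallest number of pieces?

5

Build r[k] bottom-up: r[k] = max over allowed piece i of (p[i] + r[k−i]).
r[1] = 4
r[2] = max(4+4, 11+0) = 11
r[3] = max(4+11, 11+4, 16+0) = 16
r[4] = max(4+16, 11+11, 16+4, 18+0) = 22
r[5] = max(4+22, 11+16, 16+11, 18+4, 22+0) = 27
r[6] = max(4+27, 11+22, 16+16, 18+11, 22+4, 27+0) = 33
r[7] = max(4+33, 11+27, 16+22, …, 27+4, 30+0) = 38
r[8] = max(4+38, 11+33, 16+27, …, 30+4, 24+0) = 44
r[9] = max(4+44, 11+38, 16+33, …, 24+4, 27+0) = 49
r[10] = max(4+49, 11+44, 16+38, …, 27+4, 36+0) = 55
r[11] = max(4+55, 11+49, 16+44, …, 36+4, 55+0) = 60
Maximum revenue is $60.
Now minimize piece count subject to staying optimal: for each k, pieces[k] = 1 + min over i with p[i]+r[k−i]=r[k] of pieces[k−i].
pieces[8] = 4
pieces[9] = 4
pieces[10] = 5
pieces[11] = 5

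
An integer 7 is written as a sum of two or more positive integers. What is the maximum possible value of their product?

12

Define P[k] = max over 1≤i<k of i · max(k−i, P[k−i]); the inner max lets the remainder stay uncut if that's better.
P[2] = 1·max(1,0) = 1·1 = 1
P[3] = 1·max(2,1) = 1·2 = 2
P[4] = 2·max(2,1) = 2·2 = 4
P[5] = 2·max(3,2) = 2·3 = 6
P[6] = 3·max(3,2) = 3·3 = 9
P[7] = 2·max(5,6) = 2·6 = 12
One optimal split: 3 + 2 + 2; product 3·2·2 = 12.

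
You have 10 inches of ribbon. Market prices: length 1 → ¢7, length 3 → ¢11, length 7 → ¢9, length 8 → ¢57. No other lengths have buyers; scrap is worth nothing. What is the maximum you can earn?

71

Consider every possible first cut. r[k] is the best of p[i]+r[k−i] over all sellable i≤k.
r[1] = 7
r[2] = 14  (first piece 1, then r[1]=7)
r[3] = max(7+14, 11+0) = 21
r[4] = max(7+21, 11+7) = 28
r[5] = max(7+28, 11+14) = 35
r[6] = max(7+35, 11+21) = 42
r[7] = max(7+42, 11+28, 9+0) = 49
r[8] = max(7+49, 11+35, 9+7, 57+0) = 57
r[9] = max(7+57, 11+42, 9+14, 57+7) = 64
r[10] = max(7+64, 11+49, 9+21, 57+14) = 71
One optimal cutting: 8 + 1 + 1 → ¢71.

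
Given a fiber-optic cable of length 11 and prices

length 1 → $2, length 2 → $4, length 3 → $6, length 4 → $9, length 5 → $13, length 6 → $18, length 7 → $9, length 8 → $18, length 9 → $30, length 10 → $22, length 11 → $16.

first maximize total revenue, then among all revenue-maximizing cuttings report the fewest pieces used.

2

Build r[k] bottom-up: r[k] = max over allowed piece i of (p[i] + r[k−i]).
r[1] = 2
r[2] = max(2+2, 4+0) = 4
r[3] = max(2+4, 4+2, 6+0) = 6
r[4] = max(2+6, 4+4, 6+2, 9+0) = 9
r[5] = max(2+9, 4+6, 6+4, 9+2, 13+0) = 13
r[6] = max(2+13, 4+9, 6+6, 9+4, 13+2, 18+0) = 18
r[7] = max(2+18, 4+13, 6+9, …, 18+2, 9+0) = 20
r[8] = max(2+20, 4+18, 6+13, …, 9+2, 18+0) = 22
r[9] = max(2+22, 4+20, 6+18, …, 18+2, 30+0) = 30
r[10] = max(2+30, 4+22, 6+20, …, 30+2, 22+0) = 32
r[11] = max(2+32, 4+30, 6+22, …, 22+2, 16+0) = 34
Maximum revenue is $34.
Now minimize piece count subject to staying optimal: for each k, pieces[k] = 1 + min over i with p[i]+r[k−i]=r[k] of pieces[k−i].
pieces[8] = 2
pieces[9] = 1
pieces[10] = 2
pieces[11] = 2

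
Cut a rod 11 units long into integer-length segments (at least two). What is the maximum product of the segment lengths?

Let m[k] be the best product for length k (with at least one cut). For each first piece i, the rest contributes max(k−i, m[k−i]).
m[2] = 1×max(1,0) = 1×1 = 1
m[3] = 1×max(2,1) = 1×2 = 2
m[4] = 2×max(2,1) = 2×2 = 4
m[5] = 2×max(3,2) = 2×3 = 6
m[6] = 3×max(3,2) = 3×3 = 9
m[7] = 2×max(5,6) = 2×6 = 12
m[8] = 2×max(6,9) = 2×9 = 18
m[9] = 3×max(6,9) = 3×9 = 27
m[10] = 2×max(8,18) = 2×18 = 36
m[11] = 2×max(9,27) = 2×27 = 54
One optimal split: 3 + 3 + 3 + 2; product 3×3×3×2 = 54.

54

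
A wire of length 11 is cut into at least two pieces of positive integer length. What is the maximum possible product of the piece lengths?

54

Fill f[k] for k=2..11: at each k try every first piece i and multiply by the better of (k−i) uncut or f[k−i].
f[2] = 1×max(1,0) = 1×1 = 1
f[3] = 1×max(2,1) = 1×2 = 2
f[4] = 2×max(2,1) = 2×2 = 4
f[5] = 2×max(3,2) = 2×3 = 6
f[6] = 3×max(3,2) = 3×3 = 9
f[7] = 2×max(5,6) = 2×6 = 12
f[8] = 2×max(6,9) = 2×9 = 18
f[9] = 3×max(6,9) = 3×9 = 27
f[10] = 2×max(8,18) = 2×18 = 36
f[11] = 2×max(9,27) = 2×27 = 54
One optimal split: 3 + 3 + 3 + 2; product 3×3×3×2 = 54.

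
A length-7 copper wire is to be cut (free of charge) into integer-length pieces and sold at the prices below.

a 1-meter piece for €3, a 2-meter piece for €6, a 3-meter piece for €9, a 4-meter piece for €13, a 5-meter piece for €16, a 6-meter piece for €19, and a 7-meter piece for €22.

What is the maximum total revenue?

Consider every possible first cut. R[k] is the best of p[i]+R[k−i] over all sellable i≤k.
R[1] = 3
R[2] = max(3+3, 6+0) = 6
R[3] = max(3+6, 6+3, 9+0) = 9
R[4] = max(3+9, 6+6, 9+3, 13+0) = 13
R[5] = max(3+13, 6+9, 9+6, 13+3, 16+0) = 16
R[6] = max(3+16, 6+13, 9+9, 13+6, 16+3, 19+0) = 19
R[7] = max(3+19, 6+16, 9+13, …, 19+3, 22+0) = 22
One optimal cutting: 4 + 1 + 1 + 1 → €13 + €3 + €3 + €3 = €22.

22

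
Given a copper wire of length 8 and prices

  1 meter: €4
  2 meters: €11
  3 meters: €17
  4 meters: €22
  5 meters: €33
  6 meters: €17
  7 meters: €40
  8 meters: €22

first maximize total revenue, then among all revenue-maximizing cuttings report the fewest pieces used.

2

Consider every possible first cut. r[k] is the best of p[i]+r[k−i] over all sellable i≤k.
r[1] = 4
r[2] = max(4+4, 11+0) = 11
r[3] = max(4+11, 11+4, 17+0) = 17
r[4] = max(4+17, 11+11, 17+4, 22+0) = 22
r[5] = max(4+22, 11+17, 17+11, 22+4, 33+0) = 33
r[6] = max(4+33, 11+22, 17+17, 22+11, 33+4, 17+0) = 37
r[7] = max(4+37, 11+33, 17+22, …, 17+4, 40+0) = 44
r[8] = max(4+44, 11+37, 17+33, …, 40+4, 22+0) = 50
Maximum revenue is €50.
Now minimize piece count subject to staying optimal: for each k, pieces[k] = 1 + min over i with p[i]+r[k−i]=r[k] of pieces[k−i].
pieces[5] = 1
pieces[6] = 2
pieces[7] = 2
pieces[8] = 2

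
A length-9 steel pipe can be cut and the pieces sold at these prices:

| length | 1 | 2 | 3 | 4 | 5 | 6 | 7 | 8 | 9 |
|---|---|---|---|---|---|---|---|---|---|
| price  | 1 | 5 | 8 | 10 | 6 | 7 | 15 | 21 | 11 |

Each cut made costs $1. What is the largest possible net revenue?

22

Let r[k] be the best obtainable value from length k. For each k, try every first piece i and keep the best of price[i] + r[k−i] minus the 1 cut fee when i<k.
r[1] = 1
r[2] = max(1+1-1, 5+0) = 5
r[3] = max(1+5-1, 5+1-1, 8+0) = 8
r[4] = max(1+8-1, 5+5-1, 8+1-1, 10+0) = 10
r[5] = max(1+10-1, 5+8-1, 8+5-1, 10+1-1, 6+0) = 12
r[6] = max(1+12-1, 5+10-1, 8+8-1, 10+5-1, 6+1-1, 7+0) = 15
r[7] = max(1+15-1, 5+12-1, 8+10-1, …, 7+1-1, 15+0) = 17
r[8] = max(1+17-1, 5+15-1, 8+12-1, …, 15+1-1, 21+0) = 21
r[9] = max(1+21-1, 5+17-1, 8+15-1, …, 21+1-1, 11+0) = 22
One optimal plan: pieces 3 + 3 + 3 (2 cuts) → $24 − $2 = $22.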